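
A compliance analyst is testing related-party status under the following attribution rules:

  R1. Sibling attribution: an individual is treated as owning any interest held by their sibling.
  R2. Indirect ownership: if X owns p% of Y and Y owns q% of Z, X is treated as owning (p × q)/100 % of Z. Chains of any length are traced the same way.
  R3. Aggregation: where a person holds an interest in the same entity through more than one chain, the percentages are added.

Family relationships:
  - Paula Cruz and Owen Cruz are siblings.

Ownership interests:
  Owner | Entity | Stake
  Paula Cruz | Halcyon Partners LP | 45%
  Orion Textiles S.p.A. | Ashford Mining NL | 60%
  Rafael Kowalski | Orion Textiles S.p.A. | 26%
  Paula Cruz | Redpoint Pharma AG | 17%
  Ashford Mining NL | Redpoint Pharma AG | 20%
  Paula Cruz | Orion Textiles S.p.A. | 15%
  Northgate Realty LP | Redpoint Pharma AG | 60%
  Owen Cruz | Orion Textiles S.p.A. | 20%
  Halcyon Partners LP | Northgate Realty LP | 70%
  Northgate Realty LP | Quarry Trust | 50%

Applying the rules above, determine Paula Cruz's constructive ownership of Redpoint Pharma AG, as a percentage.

By sibling attribution (R1), Paula Cruz is treated as also owning Owen Cruz's interest in Orion Textiles S.p.A, giving 15% + 20% = 35%.
Chain via Halcyon Partners LP → Northgate Realty LP (R2): 45% × 70% × 60% = 18.9% of Redpoint Pharma AG.
Chain via Orion Textiles S.p.A. → Ashford Mining NL (R2): 35% × 60% × 20% = 4.2% of Redpoint Pharma AG.
Direct interest in Redpoint Pharma AG: 17%.
Aggregating (R3): 18.9% + 4.2% + 17% = 40.1%.

40.1%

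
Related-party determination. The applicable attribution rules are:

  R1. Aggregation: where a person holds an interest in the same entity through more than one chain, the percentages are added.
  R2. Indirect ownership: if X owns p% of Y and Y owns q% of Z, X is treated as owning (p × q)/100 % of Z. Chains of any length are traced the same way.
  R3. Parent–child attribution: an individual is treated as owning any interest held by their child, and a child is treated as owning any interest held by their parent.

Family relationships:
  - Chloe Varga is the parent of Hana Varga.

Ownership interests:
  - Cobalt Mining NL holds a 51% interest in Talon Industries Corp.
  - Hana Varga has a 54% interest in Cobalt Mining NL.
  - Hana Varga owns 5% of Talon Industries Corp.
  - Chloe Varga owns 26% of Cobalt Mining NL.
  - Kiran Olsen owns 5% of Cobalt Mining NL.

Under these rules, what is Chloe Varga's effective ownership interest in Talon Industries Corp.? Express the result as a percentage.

By parent–child attribution (R3), Chloe Varga is treated as also owning Hana Varga's interest in Cobalt Mining NL, giving 26% + 54% = 80%.
By parent–child attribution (R3), Chloe Varga is treated as owning Hana Varga's 5% interest in Talon Industries Corp.
Chain via Cobalt Mining NL (R2): 80% × 51% = 40.8% of Talon Industries Corp.
Direct interest in Talon Industries Corp: 5%.
Aggregating (R1): 40.8% + 5% = 45.8%.

45.8%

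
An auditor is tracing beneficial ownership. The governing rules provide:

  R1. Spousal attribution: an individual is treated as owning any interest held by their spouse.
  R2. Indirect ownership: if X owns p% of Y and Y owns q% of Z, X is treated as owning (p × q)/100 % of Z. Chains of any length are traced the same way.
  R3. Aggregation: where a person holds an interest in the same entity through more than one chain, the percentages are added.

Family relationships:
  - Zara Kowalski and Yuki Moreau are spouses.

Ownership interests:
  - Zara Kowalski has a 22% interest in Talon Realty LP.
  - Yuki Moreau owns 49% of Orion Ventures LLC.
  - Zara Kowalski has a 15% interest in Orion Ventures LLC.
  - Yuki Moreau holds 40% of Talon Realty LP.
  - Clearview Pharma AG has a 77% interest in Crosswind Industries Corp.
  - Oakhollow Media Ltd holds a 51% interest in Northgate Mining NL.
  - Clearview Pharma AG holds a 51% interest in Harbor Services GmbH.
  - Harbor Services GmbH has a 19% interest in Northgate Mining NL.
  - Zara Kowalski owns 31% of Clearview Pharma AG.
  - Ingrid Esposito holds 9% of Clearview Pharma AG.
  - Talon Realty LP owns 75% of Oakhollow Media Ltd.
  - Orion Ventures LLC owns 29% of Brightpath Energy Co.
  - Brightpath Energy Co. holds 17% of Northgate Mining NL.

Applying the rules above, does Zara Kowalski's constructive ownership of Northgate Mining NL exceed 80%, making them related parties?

By spousal attribution (R1), Zara Kowalski is treated as also owning Yuki Moreau's interest in Talon Realty LP, giving 22% + 40% = 62%.
By spousal attribution (R1), Zara Kowalski is treated as also owning Yuki Moreau's interest in Orion Ventures LLC, giving 15% + 49% = 64%.
Chain via Talon Realty LP → Oakhollow Media Ltd (R2): 62% × 75% × 51% = 23.715% of Northgate Mining NL.
Chain via Clearview Pharma AG → Harbor Services GmbH (R2): 31% × 51% × 19% = 3.0039% of Northgate Mining NL.
Chain via Orion Ventures LLC → Brightpath Energy Co. (R2): 64% × 29% × 17% = 3.1552% of Northgate Mining NL.
Aggregating (R3): 23.715% + 3.0039% + 3.1552% = 29.8741%.
29.8741% does not exceed the 80% threshold, so Zara is not a related party to Northgate Mining NL.

No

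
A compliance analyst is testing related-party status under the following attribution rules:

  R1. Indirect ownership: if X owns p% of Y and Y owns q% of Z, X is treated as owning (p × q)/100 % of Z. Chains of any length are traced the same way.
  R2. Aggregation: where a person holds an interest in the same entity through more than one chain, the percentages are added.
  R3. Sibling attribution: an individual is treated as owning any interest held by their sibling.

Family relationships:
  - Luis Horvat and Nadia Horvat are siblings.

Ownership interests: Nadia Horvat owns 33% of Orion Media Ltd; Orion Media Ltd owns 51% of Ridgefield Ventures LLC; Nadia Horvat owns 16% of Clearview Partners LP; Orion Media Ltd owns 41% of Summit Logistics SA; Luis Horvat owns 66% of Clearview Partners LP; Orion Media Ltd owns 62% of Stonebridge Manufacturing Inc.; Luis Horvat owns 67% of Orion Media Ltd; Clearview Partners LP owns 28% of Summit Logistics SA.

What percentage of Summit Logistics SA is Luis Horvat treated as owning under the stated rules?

63.96%

By sibling attribution (R3), Luis Horvat is treated as also owning Nadia Horvat's interest in Orion Media Ltd, giving 67% + 33% = 100%.
By sibling attribution (R3), Luis Horvat is treated as also owning Nadia Horvat's interest in Clearview Partners LP, giving 66% + 16% = 82%.
Chain via Orion Media Ltd (R1): 100% × 41% = 41% of Summit Logistics SA.
Chain via Clearview Partners LP (R1): 82% × 28% = 22.96% of Summit Logistics SA.
Aggregating (R2): 41% + 22.96% = 63.96%.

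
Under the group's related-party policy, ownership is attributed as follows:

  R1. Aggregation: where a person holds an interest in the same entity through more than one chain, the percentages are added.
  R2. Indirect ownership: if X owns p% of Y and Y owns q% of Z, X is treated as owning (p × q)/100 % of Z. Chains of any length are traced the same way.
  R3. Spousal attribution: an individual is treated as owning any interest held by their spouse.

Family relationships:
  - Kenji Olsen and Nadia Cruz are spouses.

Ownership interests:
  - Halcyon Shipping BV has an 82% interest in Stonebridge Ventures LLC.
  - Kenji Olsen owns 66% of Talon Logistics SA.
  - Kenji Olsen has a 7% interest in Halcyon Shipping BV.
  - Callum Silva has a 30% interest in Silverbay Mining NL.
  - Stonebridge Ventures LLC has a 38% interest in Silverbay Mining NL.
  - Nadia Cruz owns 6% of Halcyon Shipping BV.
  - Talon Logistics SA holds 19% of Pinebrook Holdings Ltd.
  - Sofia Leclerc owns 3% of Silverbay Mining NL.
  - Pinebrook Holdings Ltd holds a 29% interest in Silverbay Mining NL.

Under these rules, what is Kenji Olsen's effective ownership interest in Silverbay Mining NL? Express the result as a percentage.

By spousal attribution (R3), Kenji Olsen is treated as also owning Nadia Cruz's interest in Halcyon Shipping BV, giving 7% + 6% = 13%.
Chain via Talon Logistics SA → Pinebrook Holdings Ltd (R2): 66% × 19% × 29% = 3.6366% of Silverbay Mining NL.
Chain via Halcyon Shipping BV → Stonebridge Ventures LLC (R2): 13% × 82% × 38% = 4.0508% of Silverbay Mining NL.
Aggregating (R1): 3.6366% + 4.0508% = 7.6874%.

7.6874%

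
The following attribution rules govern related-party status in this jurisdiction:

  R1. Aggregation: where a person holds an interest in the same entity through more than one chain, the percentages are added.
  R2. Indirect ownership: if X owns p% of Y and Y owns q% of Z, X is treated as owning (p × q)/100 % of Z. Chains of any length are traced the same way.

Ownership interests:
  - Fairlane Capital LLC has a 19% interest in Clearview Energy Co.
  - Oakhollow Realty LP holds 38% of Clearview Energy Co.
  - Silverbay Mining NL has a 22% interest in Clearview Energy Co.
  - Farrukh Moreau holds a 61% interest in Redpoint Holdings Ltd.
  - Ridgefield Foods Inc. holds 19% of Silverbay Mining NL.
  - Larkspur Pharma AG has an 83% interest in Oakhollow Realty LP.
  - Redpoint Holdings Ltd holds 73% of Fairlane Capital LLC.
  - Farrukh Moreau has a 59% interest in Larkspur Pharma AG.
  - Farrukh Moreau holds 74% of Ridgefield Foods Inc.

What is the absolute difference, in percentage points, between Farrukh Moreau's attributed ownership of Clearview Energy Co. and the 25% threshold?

Chain via Redpoint Holdings Ltd → Fairlane Capital LLC (R2): 61% × 73% × 19% = 8.4607% of Clearview Energy Co.
Chain via Ridgefield Foods Inc. → Silverbay Mining NL (R2): 74% × 19% × 22% = 3.0932% of Clearview Energy Co.
Chain via Larkspur Pharma AG → Oakhollow Realty LP (R2): 59% × 83% × 38% = 18.6086% of Clearview Energy Co.
Aggregating (R1): 8.4607% + 3.0932% + 18.6086% = 30.1625%.
30.1625% exceeds the 25% threshold by 5.1625 percentage points.

5.1625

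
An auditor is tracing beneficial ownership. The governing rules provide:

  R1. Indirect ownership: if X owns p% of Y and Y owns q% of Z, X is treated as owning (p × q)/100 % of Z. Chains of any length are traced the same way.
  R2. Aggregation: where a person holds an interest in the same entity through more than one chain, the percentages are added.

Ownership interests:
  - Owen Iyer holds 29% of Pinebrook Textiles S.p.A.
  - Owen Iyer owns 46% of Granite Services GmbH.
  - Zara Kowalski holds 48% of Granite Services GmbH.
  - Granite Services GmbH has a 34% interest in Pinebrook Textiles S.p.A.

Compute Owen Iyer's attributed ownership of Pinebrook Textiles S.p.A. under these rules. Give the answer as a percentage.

44.64%

Chain via Granite Services GmbH (R1): 46% × 34% = 15.64% of Pinebrook Textiles S.p.A.
Direct interest in Pinebrook Textiles S.p.A: 29%.
Aggregating (R2): 15.64% + 29% = 44.64%.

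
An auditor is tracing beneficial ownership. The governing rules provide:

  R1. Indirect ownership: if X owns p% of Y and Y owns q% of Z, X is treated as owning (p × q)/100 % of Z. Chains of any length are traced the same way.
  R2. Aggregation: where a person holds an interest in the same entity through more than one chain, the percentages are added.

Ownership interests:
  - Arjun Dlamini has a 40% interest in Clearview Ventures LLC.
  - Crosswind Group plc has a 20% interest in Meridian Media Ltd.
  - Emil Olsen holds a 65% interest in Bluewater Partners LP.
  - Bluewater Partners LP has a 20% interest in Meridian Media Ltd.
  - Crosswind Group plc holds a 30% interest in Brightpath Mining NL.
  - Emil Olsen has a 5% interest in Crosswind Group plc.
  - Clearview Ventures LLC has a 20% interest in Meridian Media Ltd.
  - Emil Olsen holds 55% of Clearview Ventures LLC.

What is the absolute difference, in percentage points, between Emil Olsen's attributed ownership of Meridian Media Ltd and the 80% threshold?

Chain via Bluewater Partners LP (R1): 65% × 20% = 13% of Meridian Media Ltd.
Chain via Crosswind Group plc (R1): 5% × 20% = 1% of Meridian Media Ltd.
Chain via Clearview Ventures LLC (R1): 55% × 20% = 11% of Meridian Media Ltd.
Aggregating (R2): 13% + 1% + 11% = 25%.
25% falls short of the 80% threshold by 55 percentage points.

55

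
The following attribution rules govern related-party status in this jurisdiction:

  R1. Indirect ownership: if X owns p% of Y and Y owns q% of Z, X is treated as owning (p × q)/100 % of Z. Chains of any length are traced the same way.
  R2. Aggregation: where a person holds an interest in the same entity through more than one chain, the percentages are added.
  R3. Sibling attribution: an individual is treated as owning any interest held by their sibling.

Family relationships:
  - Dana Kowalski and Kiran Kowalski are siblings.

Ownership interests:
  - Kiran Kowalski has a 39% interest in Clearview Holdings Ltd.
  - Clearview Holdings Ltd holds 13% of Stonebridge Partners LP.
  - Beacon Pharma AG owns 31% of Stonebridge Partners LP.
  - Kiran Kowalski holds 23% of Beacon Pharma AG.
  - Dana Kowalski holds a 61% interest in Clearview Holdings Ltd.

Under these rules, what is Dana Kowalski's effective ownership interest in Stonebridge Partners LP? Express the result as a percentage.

By sibling attribution (R3), Dana Kowalski is treated as also owning Kiran Kowalski's interest in Clearview Holdings Ltd, giving 61% + 39% = 100%.
By sibling attribution (R3), Dana Kowalski is treated as owning Kiran Kowalski's 23% interest in Beacon Pharma AG.
Chain via Clearview Holdings Ltd (R1): 100% × 13% = 13% of Stonebridge Partners LP.
Chain via Beacon Pharma AG (R1): 23% × 31% = 7.13% of Stonebridge Partners LP.
Aggregating (R2): 13% + 7.13% = 20.13%.

20.13%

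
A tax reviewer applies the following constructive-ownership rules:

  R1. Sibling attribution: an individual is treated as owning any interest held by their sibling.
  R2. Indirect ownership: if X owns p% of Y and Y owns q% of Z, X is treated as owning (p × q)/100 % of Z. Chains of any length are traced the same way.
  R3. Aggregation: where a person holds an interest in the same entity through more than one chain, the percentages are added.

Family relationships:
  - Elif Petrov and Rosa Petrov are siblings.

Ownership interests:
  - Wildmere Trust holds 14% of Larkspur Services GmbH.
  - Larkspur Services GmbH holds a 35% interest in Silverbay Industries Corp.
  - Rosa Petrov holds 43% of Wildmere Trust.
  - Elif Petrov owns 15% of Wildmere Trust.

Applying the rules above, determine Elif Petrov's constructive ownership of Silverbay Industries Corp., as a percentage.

By sibling attribution (R1), Elif Petrov is treated as also owning Rosa Petrov's interest in Wildmere Trust, giving 15% + 43% = 58%.
Chain via Wildmere Trust → Larkspur Services GmbH (R2): 58% × 14% × 35% = 2.842% of Silverbay Industries Corp.

2.842%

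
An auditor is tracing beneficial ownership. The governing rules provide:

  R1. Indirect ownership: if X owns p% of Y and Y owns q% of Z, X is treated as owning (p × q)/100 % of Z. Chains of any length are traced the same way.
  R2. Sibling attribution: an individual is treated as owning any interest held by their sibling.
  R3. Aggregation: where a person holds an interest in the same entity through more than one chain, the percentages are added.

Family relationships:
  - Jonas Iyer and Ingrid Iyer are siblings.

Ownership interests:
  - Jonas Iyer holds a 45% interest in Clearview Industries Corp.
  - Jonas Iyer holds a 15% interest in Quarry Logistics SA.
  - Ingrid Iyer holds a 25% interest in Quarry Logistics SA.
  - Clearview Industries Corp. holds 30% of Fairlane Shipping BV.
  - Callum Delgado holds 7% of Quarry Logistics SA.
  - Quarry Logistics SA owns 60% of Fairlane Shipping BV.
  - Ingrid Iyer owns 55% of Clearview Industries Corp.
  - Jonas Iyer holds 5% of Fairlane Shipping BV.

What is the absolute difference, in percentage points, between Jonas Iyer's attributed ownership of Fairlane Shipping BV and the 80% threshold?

21

By sibling attribution (R2), Jonas Iyer is treated as also owning Ingrid Iyer's interest in Quarry Logistics SA, giving 15% + 25% = 40%.
By sibling attribution (R2), Jonas Iyer is treated as also owning Ingrid Iyer's interest in Clearview Industries Corp, giving 45% + 55% = 100%.
Chain via Quarry Logistics SA (R1): 40% × 60% = 24% of Fairlane Shipping BV.
Chain via Clearview Industries Corp. (R1): 100% × 30% = 30% of Fairlane Shipping BV.
Direct interest in Fairlane Shipping BV: 5%.
Aggregating (R3): 24% + 30% + 5% = 59%.
59% falls short of the 80% threshold by 21 percentage points.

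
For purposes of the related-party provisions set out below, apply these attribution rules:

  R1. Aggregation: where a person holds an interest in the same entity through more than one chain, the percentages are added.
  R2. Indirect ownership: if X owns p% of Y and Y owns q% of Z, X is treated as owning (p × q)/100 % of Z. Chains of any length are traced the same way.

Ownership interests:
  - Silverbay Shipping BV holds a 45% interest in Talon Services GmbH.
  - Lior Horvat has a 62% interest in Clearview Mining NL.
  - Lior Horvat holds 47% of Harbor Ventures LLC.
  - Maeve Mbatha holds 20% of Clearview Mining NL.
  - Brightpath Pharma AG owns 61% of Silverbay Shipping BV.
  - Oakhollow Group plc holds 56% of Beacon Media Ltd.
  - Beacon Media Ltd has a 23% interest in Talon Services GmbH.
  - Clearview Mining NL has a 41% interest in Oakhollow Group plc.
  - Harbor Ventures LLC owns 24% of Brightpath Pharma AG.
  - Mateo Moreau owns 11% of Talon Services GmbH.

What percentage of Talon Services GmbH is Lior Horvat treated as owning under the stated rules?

6.370456%

Chain via Harbor Ventures LLC → Brightpath Pharma AG → Silverbay Shipping BV (R2): 47% × 24% × 61% × 45% = 3.09636% of Talon Services GmbH.
Chain via Clearview Mining NL → Oakhollow Group plc → Beacon Media Ltd (R2): 62% × 41% × 56% × 23% = 3.274096% of Talon Services GmbH.
Aggregating (R1): 3.09636% + 3.274096% = 6.370456%.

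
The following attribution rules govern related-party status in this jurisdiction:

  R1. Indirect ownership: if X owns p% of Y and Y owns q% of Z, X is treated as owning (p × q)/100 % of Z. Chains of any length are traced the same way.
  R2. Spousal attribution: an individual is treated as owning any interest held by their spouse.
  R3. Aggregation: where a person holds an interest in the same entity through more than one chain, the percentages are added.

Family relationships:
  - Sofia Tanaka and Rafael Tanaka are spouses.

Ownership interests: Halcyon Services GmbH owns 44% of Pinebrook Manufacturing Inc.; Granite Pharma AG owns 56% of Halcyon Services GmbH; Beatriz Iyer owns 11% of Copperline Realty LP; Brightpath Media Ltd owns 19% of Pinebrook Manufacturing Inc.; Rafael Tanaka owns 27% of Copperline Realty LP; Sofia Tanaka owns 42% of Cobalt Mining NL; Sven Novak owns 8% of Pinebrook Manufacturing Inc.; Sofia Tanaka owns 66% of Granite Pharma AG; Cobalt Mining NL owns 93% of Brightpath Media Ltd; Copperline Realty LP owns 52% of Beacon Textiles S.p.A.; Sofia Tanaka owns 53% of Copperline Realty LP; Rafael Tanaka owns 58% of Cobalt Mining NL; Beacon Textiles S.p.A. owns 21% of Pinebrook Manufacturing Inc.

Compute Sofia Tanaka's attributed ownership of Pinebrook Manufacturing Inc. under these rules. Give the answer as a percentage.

42.6684%

By spousal attribution (R2), Sofia Tanaka is treated as also owning Rafael Tanaka's interest in Cobalt Mining NL, giving 42% + 58% = 100%.
By spousal attribution (R2), Sofia Tanaka is treated as also owning Rafael Tanaka's interest in Copperline Realty LP, giving 53% + 27% = 80%.
Chain via Granite Pharma AG → Halcyon Services GmbH (R1): 66% × 56% × 44% = 16.2624% of Pinebrook Manufacturing Inc.
Chain via Cobalt Mining NL → Brightpath Media Ltd (R1): 100% × 93% × 19% = 17.67% of Pinebrook Manufacturing Inc.
Chain via Copperline Realty LP → Beacon Textiles S.p.A. (R1): 80% × 52% × 21% = 8.736% of Pinebrook Manufacturing Inc.
Aggregating (R3): 16.2624% + 17.67% + 8.736% = 42.6684%.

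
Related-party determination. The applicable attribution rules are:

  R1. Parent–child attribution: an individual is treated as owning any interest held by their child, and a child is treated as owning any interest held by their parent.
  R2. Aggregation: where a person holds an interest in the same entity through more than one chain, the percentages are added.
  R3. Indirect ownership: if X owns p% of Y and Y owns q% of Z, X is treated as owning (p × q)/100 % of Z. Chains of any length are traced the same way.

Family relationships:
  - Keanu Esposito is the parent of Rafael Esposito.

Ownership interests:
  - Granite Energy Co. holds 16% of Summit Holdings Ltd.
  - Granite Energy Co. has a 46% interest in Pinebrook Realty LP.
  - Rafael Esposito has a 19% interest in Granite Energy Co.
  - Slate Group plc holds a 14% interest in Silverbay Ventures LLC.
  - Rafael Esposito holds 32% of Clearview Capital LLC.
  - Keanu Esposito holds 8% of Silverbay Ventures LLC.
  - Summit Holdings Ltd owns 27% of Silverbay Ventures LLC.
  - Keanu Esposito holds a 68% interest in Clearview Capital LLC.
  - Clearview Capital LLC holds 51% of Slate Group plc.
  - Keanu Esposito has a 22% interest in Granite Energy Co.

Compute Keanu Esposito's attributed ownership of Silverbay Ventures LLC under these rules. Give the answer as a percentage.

16.9112%

By parent–child attribution (R1), Keanu Esposito is treated as also owning Rafael Esposito's interest in Granite Energy Co, giving 22% + 19% = 41%.
By parent–child attribution (R1), Keanu Esposito is treated as also owning Rafael Esposito's interest in Clearview Capital LLC, giving 68% + 32% = 100%.
Chain via Granite Energy Co. → Summit Holdings Ltd (R3): 41% × 16% × 27% = 1.7712% of Silverbay Ventures LLC.
Chain via Clearview Capital LLC → Slate Group plc (R3): 100% × 51% × 14% = 7.14% of Silverbay Ventures LLC.
Direct interest in Silverbay Ventures LLC: 8%.
Aggregating (R2): 1.7712% + 7.14% + 8% = 16.9112%.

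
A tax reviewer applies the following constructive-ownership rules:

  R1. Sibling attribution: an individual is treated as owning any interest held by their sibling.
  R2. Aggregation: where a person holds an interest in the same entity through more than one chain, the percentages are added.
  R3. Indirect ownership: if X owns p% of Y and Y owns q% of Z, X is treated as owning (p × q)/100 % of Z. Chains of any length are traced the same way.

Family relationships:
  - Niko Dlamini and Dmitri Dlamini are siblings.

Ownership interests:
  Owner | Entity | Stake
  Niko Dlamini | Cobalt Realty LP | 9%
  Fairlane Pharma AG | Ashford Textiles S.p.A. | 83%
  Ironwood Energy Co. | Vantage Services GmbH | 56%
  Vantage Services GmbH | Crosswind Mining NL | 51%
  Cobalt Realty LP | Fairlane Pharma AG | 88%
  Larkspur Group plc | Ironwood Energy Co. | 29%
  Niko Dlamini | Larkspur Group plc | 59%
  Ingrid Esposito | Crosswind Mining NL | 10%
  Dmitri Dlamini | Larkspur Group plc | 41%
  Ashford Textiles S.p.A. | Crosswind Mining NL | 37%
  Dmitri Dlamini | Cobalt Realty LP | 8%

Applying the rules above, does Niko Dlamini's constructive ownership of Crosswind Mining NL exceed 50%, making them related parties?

By sibling attribution (R1), Niko Dlamini is treated as also owning Dmitri Dlamini's interest in Larkspur Group plc, giving 59% + 41% = 100%.
By sibling attribution (R1), Niko Dlamini is treated as also owning Dmitri Dlamini's interest in Cobalt Realty LP, giving 9% + 8% = 17%.
Chain via Larkspur Group plc → Ironwood Energy Co. → Vantage Services GmbH (R3): 100% × 29% × 56% × 51% = 8.2824% of Crosswind Mining NL.
Chain via Cobalt Realty LP → Fairlane Pharma AG → Ashford Textiles S.p.A. (R3): 17% × 88% × 83% × 37% = 4.594216% of Crosswind Mining NL.
Aggregating (R2): 8.2824% + 4.594216% = 12.876616%.
12.876616% does not exceed the 50% threshold, so Niko is not a related party to Crosswind Mining NL.

No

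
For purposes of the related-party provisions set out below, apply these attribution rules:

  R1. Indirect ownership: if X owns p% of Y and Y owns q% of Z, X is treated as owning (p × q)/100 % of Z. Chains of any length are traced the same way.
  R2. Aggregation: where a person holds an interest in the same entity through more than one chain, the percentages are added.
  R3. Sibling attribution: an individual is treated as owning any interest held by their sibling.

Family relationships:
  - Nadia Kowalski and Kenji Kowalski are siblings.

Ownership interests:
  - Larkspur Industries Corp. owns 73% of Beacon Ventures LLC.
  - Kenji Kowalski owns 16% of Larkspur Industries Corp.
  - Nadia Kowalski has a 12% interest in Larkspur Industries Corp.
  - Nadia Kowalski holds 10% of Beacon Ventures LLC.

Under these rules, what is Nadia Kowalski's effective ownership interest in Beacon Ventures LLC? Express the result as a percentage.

30.44%

By sibling attribution (R3), Nadia Kowalski is treated as also owning Kenji Kowalski's interest in Larkspur Industries Corp, giving 12% + 16% = 28%.
Chain via Larkspur Industries Corp. (R1): 28% × 73% = 20.44% of Beacon Ventures LLC.
Direct interest in Beacon Ventures LLC: 10%.
Aggregating (R2): 20.44% + 10% = 30.44%.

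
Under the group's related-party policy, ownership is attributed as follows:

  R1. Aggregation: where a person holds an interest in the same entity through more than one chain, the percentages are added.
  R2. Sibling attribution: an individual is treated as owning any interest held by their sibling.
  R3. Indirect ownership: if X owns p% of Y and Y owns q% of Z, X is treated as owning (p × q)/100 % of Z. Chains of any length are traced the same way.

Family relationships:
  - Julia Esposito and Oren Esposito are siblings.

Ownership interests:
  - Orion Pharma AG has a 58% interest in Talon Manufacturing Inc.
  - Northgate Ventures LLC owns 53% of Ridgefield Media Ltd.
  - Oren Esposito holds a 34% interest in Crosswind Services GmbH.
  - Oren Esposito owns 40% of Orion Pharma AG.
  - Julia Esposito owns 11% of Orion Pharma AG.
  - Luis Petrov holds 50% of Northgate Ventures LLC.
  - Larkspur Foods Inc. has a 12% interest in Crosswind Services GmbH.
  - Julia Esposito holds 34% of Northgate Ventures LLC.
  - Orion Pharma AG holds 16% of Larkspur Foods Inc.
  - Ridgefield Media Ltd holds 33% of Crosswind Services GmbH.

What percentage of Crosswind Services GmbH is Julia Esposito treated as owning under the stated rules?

40.9258%

By sibling attribution (R2), Julia Esposito is treated as also owning Oren Esposito's interest in Orion Pharma AG, giving 11% + 40% = 51%.
By sibling attribution (R2), Julia Esposito is treated as owning Oren Esposito's 34% interest in Crosswind Services GmbH.
Chain via Orion Pharma AG → Larkspur Foods Inc. (R3): 51% × 16% × 12% = 0.9792% of Crosswind Services GmbH.
Chain via Northgate Ventures LLC → Ridgefield Media Ltd (R3): 34% × 53% × 33% = 5.9466% of Crosswind Services GmbH.
Direct interest in Crosswind Services GmbH: 34%.
Aggregating (R1): 0.9792% + 5.9466% + 34% = 40.9258%.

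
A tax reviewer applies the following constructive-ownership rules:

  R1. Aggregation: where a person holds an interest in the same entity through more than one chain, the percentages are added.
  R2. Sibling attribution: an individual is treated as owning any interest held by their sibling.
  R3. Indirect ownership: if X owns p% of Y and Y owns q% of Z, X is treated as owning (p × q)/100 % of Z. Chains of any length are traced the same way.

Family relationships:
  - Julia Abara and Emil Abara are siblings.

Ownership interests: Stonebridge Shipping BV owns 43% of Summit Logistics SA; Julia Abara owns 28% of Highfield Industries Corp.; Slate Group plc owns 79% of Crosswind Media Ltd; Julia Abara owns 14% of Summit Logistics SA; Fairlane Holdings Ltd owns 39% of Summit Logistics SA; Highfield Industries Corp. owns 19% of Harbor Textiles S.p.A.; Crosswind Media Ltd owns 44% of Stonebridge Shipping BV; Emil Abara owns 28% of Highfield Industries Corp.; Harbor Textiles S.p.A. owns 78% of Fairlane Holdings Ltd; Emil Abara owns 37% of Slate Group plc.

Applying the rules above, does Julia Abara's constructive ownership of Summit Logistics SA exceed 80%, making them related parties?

No

By sibling attribution (R2), Julia Abara is treated as also owning Emil Abara's interest in Highfield Industries Corp, giving 28% + 28% = 56%.
By sibling attribution (R2), Julia Abara is treated as owning Emil Abara's 37% interest in Slate Group plc.
Chain via Highfield Industries Corp. → Harbor Textiles S.p.A. → Fairlane Holdings Ltd (R3): 56% × 19% × 78% × 39% = 3.236688% of Summit Logistics SA.
Direct interest in Summit Logistics SA: 14%.
Chain via Slate Group plc → Crosswind Media Ltd → Stonebridge Shipping BV (R3): 37% × 79% × 44% × 43% = 5.530316% of Summit Logistics SA.
Aggregating (R1): 3.236688% + 14% + 5.530316% = 22.767004%.
22.767004% does not exceed the 80% threshold, so Julia is not a related party to Summit Logistics SA.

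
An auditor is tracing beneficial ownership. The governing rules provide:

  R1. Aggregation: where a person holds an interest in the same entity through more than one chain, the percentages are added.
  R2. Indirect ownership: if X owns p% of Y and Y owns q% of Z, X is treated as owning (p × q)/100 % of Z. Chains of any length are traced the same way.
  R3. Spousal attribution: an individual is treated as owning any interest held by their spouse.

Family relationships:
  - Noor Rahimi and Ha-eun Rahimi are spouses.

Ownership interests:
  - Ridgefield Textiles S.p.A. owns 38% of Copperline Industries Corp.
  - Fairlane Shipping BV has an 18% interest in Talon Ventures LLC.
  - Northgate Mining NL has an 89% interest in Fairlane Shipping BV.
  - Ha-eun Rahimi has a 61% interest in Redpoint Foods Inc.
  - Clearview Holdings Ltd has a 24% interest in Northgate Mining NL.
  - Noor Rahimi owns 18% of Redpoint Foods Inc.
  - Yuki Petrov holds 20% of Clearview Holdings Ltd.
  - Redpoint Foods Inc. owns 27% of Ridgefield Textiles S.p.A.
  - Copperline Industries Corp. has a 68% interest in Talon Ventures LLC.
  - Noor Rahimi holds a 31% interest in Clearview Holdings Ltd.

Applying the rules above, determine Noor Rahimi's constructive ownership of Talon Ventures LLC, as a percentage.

By spousal attribution (R3), Noor Rahimi is treated as also owning Ha-eun Rahimi's interest in Redpoint Foods Inc, giving 18% + 61% = 79%.
Chain via Clearview Holdings Ltd → Northgate Mining NL → Fairlane Shipping BV (R2): 31% × 24% × 89% × 18% = 1.191888% of Talon Ventures LLC.
Chain via Redpoint Foods Inc. → Ridgefield Textiles S.p.A. → Copperline Industries Corp. (R2): 79% × 27% × 38% × 68% = 5.511672% of Talon Ventures LLC.
Aggregating (R1): 1.191888% + 5.511672% = 6.70356%.

6.70356%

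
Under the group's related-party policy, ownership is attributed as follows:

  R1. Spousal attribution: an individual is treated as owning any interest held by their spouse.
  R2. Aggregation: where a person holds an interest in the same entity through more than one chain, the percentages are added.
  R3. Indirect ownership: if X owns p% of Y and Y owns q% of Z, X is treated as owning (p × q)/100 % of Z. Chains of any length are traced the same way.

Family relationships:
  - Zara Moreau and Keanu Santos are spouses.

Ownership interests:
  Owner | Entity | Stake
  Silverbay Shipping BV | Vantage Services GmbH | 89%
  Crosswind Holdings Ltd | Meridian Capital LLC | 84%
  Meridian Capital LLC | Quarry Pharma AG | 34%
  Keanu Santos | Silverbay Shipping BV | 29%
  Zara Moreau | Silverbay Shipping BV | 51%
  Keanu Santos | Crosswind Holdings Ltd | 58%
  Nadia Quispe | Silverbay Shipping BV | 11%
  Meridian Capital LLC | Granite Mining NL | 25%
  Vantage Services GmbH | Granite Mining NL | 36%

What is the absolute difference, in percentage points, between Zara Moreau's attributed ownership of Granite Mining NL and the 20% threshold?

By spousal attribution (R1), Zara Moreau is treated as also owning Keanu Santos's interest in Silverbay Shipping BV, giving 51% + 29% = 80%.
By spousal attribution (R1), Zara Moreau is treated as owning Keanu Santos's 58% interest in Crosswind Holdings Ltd.
Chain via Silverbay Shipping BV → Vantage Services GmbH (R3): 80% × 89% × 36% = 25.632% of Granite Mining NL.
Chain via Crosswind Holdings Ltd → Meridian Capital LLC (R3): 58% × 84% × 25% = 12.18% of Granite Mining NL.
Aggregating (R2): 25.632% + 12.18% = 37.812%.
37.812% exceeds the 20% threshold by 17.812 percentage points.

17.812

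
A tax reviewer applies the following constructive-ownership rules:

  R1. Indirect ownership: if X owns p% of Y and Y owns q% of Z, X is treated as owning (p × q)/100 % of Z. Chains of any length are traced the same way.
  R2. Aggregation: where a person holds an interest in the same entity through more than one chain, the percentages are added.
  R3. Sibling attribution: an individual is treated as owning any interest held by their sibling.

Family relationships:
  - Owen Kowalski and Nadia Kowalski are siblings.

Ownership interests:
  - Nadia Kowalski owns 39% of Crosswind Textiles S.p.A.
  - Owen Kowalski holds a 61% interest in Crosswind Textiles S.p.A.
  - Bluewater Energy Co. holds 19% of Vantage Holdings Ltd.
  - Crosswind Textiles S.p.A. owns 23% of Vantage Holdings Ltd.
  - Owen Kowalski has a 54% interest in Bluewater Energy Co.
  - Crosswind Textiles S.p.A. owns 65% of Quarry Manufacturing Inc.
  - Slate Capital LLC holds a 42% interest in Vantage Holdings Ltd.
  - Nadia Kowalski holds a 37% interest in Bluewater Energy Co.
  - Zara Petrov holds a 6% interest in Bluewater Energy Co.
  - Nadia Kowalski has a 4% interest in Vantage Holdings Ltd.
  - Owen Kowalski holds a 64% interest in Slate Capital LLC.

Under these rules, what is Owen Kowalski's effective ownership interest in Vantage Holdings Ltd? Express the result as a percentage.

71.17%

By sibling attribution (R3), Owen Kowalski is treated as also owning Nadia Kowalski's interest in Bluewater Energy Co, giving 54% + 37% = 91%.
By sibling attribution (R3), Owen Kowalski is treated as also owning Nadia Kowalski's interest in Crosswind Textiles S.p.A, giving 61% + 39% = 100%.
By sibling attribution (R3), Owen Kowalski is treated as owning Nadia Kowalski's 4% interest in Vantage Holdings Ltd.
Chain via Bluewater Energy Co. (R1): 91% × 19% = 17.29% of Vantage Holdings Ltd.
Chain via Slate Capital LLC (R1): 64% × 42% = 26.88% of Vantage Holdings Ltd.
Chain via Crosswind Textiles S.p.A. (R1): 100% × 23% = 23% of Vantage Holdings Ltd.
Direct interest in Vantage Holdings Ltd: 4%.
Aggregating (R2): 17.29% + 26.88% + 23% + 4% = 71.17%.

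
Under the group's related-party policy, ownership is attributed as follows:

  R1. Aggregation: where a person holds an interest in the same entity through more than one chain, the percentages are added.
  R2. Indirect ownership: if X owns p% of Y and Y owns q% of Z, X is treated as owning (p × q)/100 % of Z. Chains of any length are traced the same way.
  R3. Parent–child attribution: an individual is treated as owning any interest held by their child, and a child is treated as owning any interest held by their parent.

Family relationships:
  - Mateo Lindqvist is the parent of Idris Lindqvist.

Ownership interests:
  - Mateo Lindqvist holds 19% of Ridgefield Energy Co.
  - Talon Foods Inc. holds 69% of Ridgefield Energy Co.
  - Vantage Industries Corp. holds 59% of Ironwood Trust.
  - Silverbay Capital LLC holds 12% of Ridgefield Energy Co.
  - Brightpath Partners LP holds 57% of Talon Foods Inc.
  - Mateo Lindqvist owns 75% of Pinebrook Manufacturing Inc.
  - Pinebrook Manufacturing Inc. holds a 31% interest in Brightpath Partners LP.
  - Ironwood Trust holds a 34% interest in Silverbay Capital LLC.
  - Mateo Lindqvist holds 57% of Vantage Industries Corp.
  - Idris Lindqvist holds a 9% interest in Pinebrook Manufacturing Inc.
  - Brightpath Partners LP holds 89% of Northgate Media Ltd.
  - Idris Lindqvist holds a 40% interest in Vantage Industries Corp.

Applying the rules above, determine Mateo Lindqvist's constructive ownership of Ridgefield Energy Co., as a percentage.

By parent–child attribution (R3), Mateo Lindqvist is treated as also owning Idris Lindqvist's interest in Pinebrook Manufacturing Inc, giving 75% + 9% = 84%.
By parent–child attribution (R3), Mateo Lindqvist is treated as also owning Idris Lindqvist's interest in Vantage Industries Corp, giving 57% + 40% = 97%.
Chain via Pinebrook Manufacturing Inc. → Brightpath Partners LP → Talon Foods Inc. (R2): 84% × 31% × 57% × 69% = 10.241532% of Ridgefield Energy Co.
Chain via Vantage Industries Corp. → Ironwood Trust → Silverbay Capital LLC (R2): 97% × 59% × 34% × 12% = 2.334984% of Ridgefield Energy Co.
Direct interest in Ridgefield Energy Co: 19%.
Aggregating (R1): 10.241532% + 2.334984% + 19% = 31.576516%.

31.576516%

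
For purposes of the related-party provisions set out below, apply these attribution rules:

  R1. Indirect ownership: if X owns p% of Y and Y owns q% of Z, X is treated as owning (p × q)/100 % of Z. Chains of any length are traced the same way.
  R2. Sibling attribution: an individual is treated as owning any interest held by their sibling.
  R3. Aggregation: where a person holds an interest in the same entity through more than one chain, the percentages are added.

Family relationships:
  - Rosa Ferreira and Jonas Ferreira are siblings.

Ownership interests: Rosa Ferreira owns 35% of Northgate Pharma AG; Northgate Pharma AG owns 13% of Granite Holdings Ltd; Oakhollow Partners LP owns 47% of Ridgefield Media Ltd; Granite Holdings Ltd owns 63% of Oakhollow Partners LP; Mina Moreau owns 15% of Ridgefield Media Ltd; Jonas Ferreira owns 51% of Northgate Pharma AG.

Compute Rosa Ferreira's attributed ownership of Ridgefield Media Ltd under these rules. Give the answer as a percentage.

3.310398%

By sibling attribution (R2), Rosa Ferreira is treated as also owning Jonas Ferreira's interest in Northgate Pharma AG, giving 35% + 51% = 86%.
Chain via Northgate Pharma AG → Granite Holdings Ltd → Oakhollow Partners LP (R1): 86% × 13% × 63% × 47% = 3.310398% of Ridgefield Media Ltd.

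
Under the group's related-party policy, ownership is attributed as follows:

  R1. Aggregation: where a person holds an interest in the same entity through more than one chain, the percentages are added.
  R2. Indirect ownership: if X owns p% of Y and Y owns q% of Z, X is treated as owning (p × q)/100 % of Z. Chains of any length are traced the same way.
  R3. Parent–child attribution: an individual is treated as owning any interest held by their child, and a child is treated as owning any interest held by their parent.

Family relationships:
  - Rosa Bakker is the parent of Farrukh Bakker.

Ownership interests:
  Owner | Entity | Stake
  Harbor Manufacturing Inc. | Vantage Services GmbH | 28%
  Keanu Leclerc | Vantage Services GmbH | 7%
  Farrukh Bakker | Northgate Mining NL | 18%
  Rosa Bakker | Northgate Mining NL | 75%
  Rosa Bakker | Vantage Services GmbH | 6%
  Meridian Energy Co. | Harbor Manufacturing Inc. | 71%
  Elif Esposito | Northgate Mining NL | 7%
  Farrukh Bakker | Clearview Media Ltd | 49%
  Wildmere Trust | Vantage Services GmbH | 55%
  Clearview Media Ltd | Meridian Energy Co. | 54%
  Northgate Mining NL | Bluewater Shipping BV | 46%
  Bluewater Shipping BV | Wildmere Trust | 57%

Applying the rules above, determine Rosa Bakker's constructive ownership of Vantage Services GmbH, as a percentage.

24.671778%

By parent–child attribution (R3), Rosa Bakker is treated as also owning Farrukh Bakker's interest in Northgate Mining NL, giving 75% + 18% = 93%.
By parent–child attribution (R3), Rosa Bakker is treated as owning Farrukh Bakker's 49% interest in Clearview Media Ltd.
Chain via Northgate Mining NL → Bluewater Shipping BV → Wildmere Trust (R2): 93% × 46% × 57% × 55% = 13.41153% of Vantage Services GmbH.
Direct interest in Vantage Services GmbH: 6%.
Chain via Clearview Media Ltd → Meridian Energy Co. → Harbor Manufacturing Inc. (R2): 49% × 54% × 71% × 28% = 5.260248% of Vantage Services GmbH.
Aggregating (R1): 13.41153% + 6% + 5.260248% = 24.671778%.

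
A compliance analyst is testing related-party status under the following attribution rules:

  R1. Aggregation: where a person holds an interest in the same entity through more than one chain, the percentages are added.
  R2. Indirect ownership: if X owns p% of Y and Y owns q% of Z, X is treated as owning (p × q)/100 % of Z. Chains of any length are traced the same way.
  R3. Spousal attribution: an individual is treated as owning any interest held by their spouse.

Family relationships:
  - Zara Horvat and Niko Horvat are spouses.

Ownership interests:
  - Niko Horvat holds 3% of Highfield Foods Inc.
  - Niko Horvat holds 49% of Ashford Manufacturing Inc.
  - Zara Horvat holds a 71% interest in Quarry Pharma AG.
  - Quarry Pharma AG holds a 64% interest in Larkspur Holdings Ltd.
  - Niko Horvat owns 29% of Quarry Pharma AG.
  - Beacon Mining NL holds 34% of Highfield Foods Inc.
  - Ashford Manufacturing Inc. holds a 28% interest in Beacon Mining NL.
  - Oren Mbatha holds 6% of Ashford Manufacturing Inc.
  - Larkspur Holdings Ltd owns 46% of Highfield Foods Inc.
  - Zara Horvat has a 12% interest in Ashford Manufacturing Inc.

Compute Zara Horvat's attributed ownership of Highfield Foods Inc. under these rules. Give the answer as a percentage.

38.2472%

By spousal attribution (R3), Zara Horvat is treated as also owning Niko Horvat's interest in Ashford Manufacturing Inc, giving 12% + 49% = 61%.
By spousal attribution (R3), Zara Horvat is treated as also owning Niko Horvat's interest in Quarry Pharma AG, giving 71% + 29% = 100%.
By spousal attribution (R3), Zara Horvat is treated as owning Niko Horvat's 3% interest in Highfield Foods Inc.
Chain via Ashford Manufacturing Inc. → Beacon Mining NL (R2): 61% × 28% × 34% = 5.8072% of Highfield Foods Inc.
Chain via Quarry Pharma AG → Larkspur Holdings Ltd (R2): 100% × 64% × 46% = 29.44% of Highfield Foods Inc.
Direct interest in Highfield Foods Inc: 3%.
Aggregating (R1): 5.8072% + 29.44% + 3% = 38.2472%.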